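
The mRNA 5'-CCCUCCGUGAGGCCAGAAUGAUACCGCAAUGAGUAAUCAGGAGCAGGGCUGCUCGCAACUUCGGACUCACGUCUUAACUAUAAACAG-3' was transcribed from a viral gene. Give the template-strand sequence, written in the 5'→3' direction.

5'-CTGTTTATAGTTAAGACGTGAGTCCGAAGTTGCGAGCAGCCCTGCTCCTGATTACTCATTGCGGTATCATTCTGGCCTCACGGAGGG-3'

Replace U with T to get the coding DNA strand: CCCTCCGTGAGGCCAGAATGATACCGCAATGAGTAATCAGGAGCAGGGCTGCTCGCAACTTCGGACTCACGTCTTAACTATAAACAG. The template strand is its reverse complement (complement GGGAGGCACTCCGGTCTTACTATGGCGTTACTCATTAGTCCTCGTCCCGACGAGCGTTGAAGCCTGAGTGCAGAATTGATATTTGTC, then reverse).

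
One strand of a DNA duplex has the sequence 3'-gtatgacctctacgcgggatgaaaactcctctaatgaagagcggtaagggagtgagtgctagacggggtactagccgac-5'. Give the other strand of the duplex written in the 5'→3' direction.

5'-CATACTGGAGATGCGCCCTACTTTTGAGGAGATTACTTCTCGCCATTCCCTCACTCACGATCTGCCCCATGATCGGCTG-3'

The strand is given 3'→5', so its complement runs 5'→3' in the same left-to-right order: pair each base A↔T, G↔C.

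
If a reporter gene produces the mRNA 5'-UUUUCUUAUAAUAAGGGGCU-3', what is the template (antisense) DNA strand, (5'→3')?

Replace U with T to get the coding DNA strand: TTTTCTTATAATAAGGGGCT. The template strand is its reverse complement (complement AAAAGAATATTATTCCCCGA, then reverse).

5'-AGCCCCTTATTATAAGAAAA-3'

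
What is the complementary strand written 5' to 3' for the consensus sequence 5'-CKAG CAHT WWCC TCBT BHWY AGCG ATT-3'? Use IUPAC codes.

5'-AATCGCTRWDVAVGAGGWWADTGCTMG-3'

Standard pairs A↔T, G↔C; ambiguity codes pair Y↔R, K↔M, W↔W, B↔V, H↔D. Complement (GMTCGTDAWWGGAGVAVDWRTCGCTAA), then reverse for 5'→3'.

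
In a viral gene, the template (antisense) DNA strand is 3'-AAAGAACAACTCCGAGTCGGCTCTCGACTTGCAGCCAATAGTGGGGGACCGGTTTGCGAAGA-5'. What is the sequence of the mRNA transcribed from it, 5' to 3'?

5'-UUUCUUGUUGAGGCUCAGCCGAGAGCUGAACGUCGGUUAUCACCCCCUGGCCAAACGCUUCU-3'

Reading the template 3'→5' as shown, RNA polymerase pairs each base (A→U, T→A, G↔C) to build mRNA 5'→3' directly.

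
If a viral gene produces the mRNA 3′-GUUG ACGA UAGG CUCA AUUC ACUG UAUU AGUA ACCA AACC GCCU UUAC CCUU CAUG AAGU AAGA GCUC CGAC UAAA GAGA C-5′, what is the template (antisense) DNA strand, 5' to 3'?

Written 5'→3' the mRNA is CAGAGAAAUCAGCCUCGAGAAUGAAGUACUUCCCAUUUCCGCCAAACCAAUGAUUAUGUCACUUAACUCGGAUAGCAGUUG, so the coding DNA strand is CAGAGAAATCAGCCTCGAGAATGAAGTACTTCCCATTTCCGCCAAACCAATGATTATGTCACTTAACTCGGATAGCAGTTG. The template is its reverse complement.

5'-CAACTGCTATCCGAGTTAAGTGACATAATCATTGGTTTGGCGGAAATGGGAAGTACTTCATTCTCGAGGCTGATTTCTCTG-3'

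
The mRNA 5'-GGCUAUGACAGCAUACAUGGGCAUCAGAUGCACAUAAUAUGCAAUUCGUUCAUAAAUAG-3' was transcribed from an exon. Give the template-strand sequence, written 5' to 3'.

Replace U with T to get the coding DNA strand: GGCTATGACAGCATACATGGGCATCAGATGCACATAATATGCAATTCGTTCATAAATAG. The template strand is its reverse complement (complement CCGATACTGTCGTATGTACCCGTAGTCTACGTGTATTATACGTTAAGCAAGTATTTATC, then reverse).

5'-CTATTTATGAACGAATTGCATATTATGTGCATCTGATGCCCATGTATGCTGTCATAGCC-3'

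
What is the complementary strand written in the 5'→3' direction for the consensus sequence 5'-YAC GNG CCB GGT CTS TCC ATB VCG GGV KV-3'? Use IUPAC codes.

Standard pairs A↔T, G↔C; ambiguity codes pair Y↔R, K↔M, S↔S, B↔V, N↔N. Complement (RTGCNCGGVCCAGASAGGTAVBGCCCBMB), then reverse for 5'→3'.

5′-BMBCCCGBVATGGASAGACCVGGCNCGTR-3′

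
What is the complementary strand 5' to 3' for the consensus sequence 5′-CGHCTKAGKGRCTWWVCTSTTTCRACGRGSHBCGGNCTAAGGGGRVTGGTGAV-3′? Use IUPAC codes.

Standard pairs A↔T, G↔C; ambiguity codes pair R↔Y, K↔M, W↔W, S↔S, B↔V, H↔D, N↔N. Complement (GCDGAMTCMCYGAWWBGASAAAGYTGCYCSDVGCCNGATTCCCCYBACCACTB), then reverse for 5'→3'.

5'-BTCACCABYCCCCTTAGNCCGVDSCYCGTYGAAASAGBWWAGYCMCTMAGDCG-3'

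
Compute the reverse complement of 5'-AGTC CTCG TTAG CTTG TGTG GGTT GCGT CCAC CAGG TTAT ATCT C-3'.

5'-GAGATATAACCTGGTGGACGCAACCCACACAAGCTAACGAGGACT-3'

Complement each base (A↔T, G↔C): TCAGGAGCAATCGAACACACCCAACGCAGGTGGTCCAATATAGAG. Then reverse.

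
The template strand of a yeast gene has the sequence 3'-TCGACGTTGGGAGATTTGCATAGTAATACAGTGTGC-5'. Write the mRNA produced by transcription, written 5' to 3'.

5'-AGCUGCAACCCUCUAAACGUAUCAUUAUGUCACACG-3'

Reading the template 3'→5' as shown, RNA polymerase pairs each base (A→U, T→A, G↔C) to build mRNA 5'→3' directly.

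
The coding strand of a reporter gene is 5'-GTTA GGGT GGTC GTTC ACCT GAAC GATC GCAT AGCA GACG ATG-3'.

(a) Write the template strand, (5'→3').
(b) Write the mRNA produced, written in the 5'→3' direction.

(a) The template strand is the reverse complement of the coding strand: complement CAATCCCACCAGCAAGTGGACTTGCTAGCGTATCGTCTGCTAC, then reverse.
(b) mRNA matches the coding strand with T→U.

(a) 5′-CATCGTCTGCTATGCGATCGTTCAGGTGAACGACCACCCTAAC-3′
(b) 5'-GUUAGGGUGGUCGUUCACCUGAACGAUCGCAUAGCAGACGAUG-3'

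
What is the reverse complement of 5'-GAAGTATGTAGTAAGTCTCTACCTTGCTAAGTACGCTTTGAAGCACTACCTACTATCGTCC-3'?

Reading the sequence 3'→5' and pairing each base (A↔T, G↔C) gives the reverse complement directly.

5'-GGACGATAGTAGGTAGTGCTTCAAAGCGTACTTAGCAAGGTAGAGACTTACTACATACTTC-3'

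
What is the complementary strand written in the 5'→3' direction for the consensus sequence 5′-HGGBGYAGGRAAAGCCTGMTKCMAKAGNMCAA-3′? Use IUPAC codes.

Standard pairs A↔T, G↔C; ambiguity codes pair R↔Y, M↔K, B↔V, H↔D, N↔N. Complement (DCCVCRTCCYTTTCGGACKAMGKTMTCNKGTT), then reverse for 5'→3'.

5'-TTGKNCTMTKGMAKCAGGCTTTYCCTRCVCCD-3'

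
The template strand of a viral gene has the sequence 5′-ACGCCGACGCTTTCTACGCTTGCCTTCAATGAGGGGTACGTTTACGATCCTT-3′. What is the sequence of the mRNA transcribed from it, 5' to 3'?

5'-AAGGAUCGUAAACGUACCCCUCAUUGAAGGCAAGCGUAGAAAGCGUCGGCGU-3'

The mRNA has the sequence of the coding strand (reverse complement of the template) with T→U. Reverse complement of ACGCCGACGCTTTCTACGCTTGCCTTCAATGAGGGGTACGTTTACGATCCTT is AAGGATCGTAAACGTACCCCTCATTGAAGGCAAGCGTAGAAAGCGTCGGCGT; then T→U.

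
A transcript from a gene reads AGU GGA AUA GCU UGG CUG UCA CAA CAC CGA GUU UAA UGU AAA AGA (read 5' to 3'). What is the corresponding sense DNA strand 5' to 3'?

The coding DNA strand has the same 5'→3' sequence as the mRNA with U replaced by T.

5'-AGTGGAATAGCTTGGCTGTCACAACACCGAGTTTAATGTAAAAGA-3'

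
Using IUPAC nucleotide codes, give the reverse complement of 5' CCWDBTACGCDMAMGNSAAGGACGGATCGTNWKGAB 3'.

Standard pairs A↔T, G↔C; ambiguity codes pair M↔K, W↔W, S↔S, B↔V, D↔H, N↔N. Complement (GGWHVATGCGHKTKCNSTTCCTGCCTAGCANWMCTV), then reverse for 5'→3'.

5'-VTCMWNACGATCCGTCCTTSNCKTKHGCGTAVHWGG-3'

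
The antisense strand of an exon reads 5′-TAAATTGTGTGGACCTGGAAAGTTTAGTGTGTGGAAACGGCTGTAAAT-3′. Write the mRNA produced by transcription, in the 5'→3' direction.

RNA polymerase reads the template 3'→5' and synthesizes mRNA 5'→3' by base-pairing (A→U, T→A, G↔C). The complement of the template is ATTTAACACACCTGGACCTTTCAAATCACACACCTTTGCCGACATTTA; antiparallel, so 5'→3' the coding strand is ATTTACAGCCGTTTCCACACACTAAACTTTCCAGGTCCACACAATTTA. Replace T with U for the mRNA.

5′-AUUUACAGCCGUUUCCACACACUAAACUUUCCAGGUCCACACAAUUUA-3′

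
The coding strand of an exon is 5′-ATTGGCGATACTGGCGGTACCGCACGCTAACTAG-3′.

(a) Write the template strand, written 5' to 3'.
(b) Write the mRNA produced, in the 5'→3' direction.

(a) 5'-CTAGTTAGCGTGCGGTACCGCCAGTATCGCCAAT-3'
(b) 5'-AUUGGCGAUACUGGCGGUACCGCACGCUAACUAG-3'

(a) The template strand is the reverse complement of the coding strand: complement TAACCGCTATGACCGCCATGGCGTGCGATTGATC, then reverse.
(b) mRNA matches the coding strand with T→U.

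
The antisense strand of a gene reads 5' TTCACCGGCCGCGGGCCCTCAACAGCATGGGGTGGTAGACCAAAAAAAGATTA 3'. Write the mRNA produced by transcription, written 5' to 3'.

5'-UAAUCUUUUUUUGGUCUACCACCCCAUGCUGUUGAGGGCCCGCGGCCGGUGAA-3'

The mRNA has the sequence of the coding strand (reverse complement of the template) with T→U. Reverse complement of TTCACCGGCCGCGGGCCCTCAACAGCATGGGGTGGTAGACCAAAAAAAGATTA is TAATCTTTTTTTGGTCTACCACCCCATGCTGTTGAGGGCCCGCGGCCGGTGAA; then T→U.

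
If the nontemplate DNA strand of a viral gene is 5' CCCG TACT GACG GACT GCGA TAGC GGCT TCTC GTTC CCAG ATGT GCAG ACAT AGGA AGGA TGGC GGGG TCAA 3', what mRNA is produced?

5'-CCCGUACUGACGGACUGCGAUAGCGGCUUCUCGUUCCCAGAUGUGCAGACAUAGGAAGGAUGGCGGGGUCAA-3'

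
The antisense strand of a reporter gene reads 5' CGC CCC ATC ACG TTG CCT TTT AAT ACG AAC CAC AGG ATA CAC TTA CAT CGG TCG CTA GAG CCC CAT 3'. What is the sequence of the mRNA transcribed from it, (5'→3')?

The mRNA has the sequence of the coding strand (reverse complement of the template) with T→U. Reverse complement of CGCCCCATCACGTTGCCTTTTAATACGAACCACAGGATACACTTACATCGGTCGCTAGAGCCCCAT is ATGGGGCTCTAGCGACCGATGTAAGTGTATCCTGTGGTTCGTATTAAAAGGCAACGTGATGGGGCG; then T→U.

5'-AUGGGGCUCUAGCGACCGAUGUAAGUGUAUCCUGUGGUUCGUAUUAAAAGGCAACGUGAUGGGGCG-3'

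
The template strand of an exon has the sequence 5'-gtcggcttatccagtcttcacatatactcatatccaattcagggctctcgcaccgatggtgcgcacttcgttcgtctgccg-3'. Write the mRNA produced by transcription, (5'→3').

RNA polymerase reads the template 3'→5' and synthesizes mRNA 5'→3' by base-pairing (A→U, T→A, G↔C). The complement of the template is CAGCCGAATAGGTCAGAAGTGTATATGAGTATAGGTTAAGTCCCGAGAGCGTGGCTACCACGCGTGAAGCAAGCAGACGGC; antiparallel, so 5'→3' the coding strand is CGGCAGACGAACGAAGTGCGCACCATCGGTGCGAGAGCCCTGAATTGGATATGAGTATATGTGAAGACTGGATAAGCCGAC. Replace T with U for the mRNA.

5'-CGGCAGACGAACGAAGUGCGCACCAUCGGUGCGAGAGCCCUGAAUUGGAUAUGAGUAUAUGUGAAGACUGGAUAAGCCGAC-3'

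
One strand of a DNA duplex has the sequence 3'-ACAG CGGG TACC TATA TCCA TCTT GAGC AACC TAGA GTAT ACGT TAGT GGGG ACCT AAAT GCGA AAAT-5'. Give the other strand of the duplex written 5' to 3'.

5'-TGTCGCCCATGGATATAGGTAGAACTCGTTGGATCTCATATGCAATCACCCCTGGATTTACGCTTTTA-3'

The strand is given 3'→5', so its complement runs 5'→3' in the same left-to-right order: pair each base A↔T, G↔C.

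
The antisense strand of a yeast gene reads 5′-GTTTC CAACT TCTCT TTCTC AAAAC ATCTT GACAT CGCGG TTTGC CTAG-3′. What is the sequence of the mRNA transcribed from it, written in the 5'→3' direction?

The mRNA has the sequence of the coding strand (reverse complement of the template) with T→U. Reverse complement of GTTTCCAACTTCTCTTTCTCAAAACATCTTGACATCGCGGTTTGCCTAG is CTAGGCAAACCGCGATGTCAAGATGTTTTGAGAAAGAGAAGTTGGAAAC; then T→U.

5'-CUAGGCAAACCGCGAUGUCAAGAUGUUUUGAGAAAGAGAAGUUGGAAAC-3'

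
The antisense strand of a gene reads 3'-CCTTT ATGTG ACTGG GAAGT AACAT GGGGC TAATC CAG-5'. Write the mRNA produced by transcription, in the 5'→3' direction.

Reading the template 3'→5' as shown, RNA polymerase pairs each base (A→U, T→A, G↔C) to build mRNA 5'→3' directly.

5'-GGAAAUACACUGACCCUUCAUUGUACCCCGAUUAGGUC-3'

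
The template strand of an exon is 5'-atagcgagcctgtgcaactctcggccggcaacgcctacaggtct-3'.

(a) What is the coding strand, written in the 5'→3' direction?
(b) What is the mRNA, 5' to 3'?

(a) 5′-AGACCTGTAGGCGTTGCCGGCCGAGAGTTGCACAGGCTCGCTAT-3′
(b) 5'-AGACCUGUAGGCGUUGCCGGCCGAGAGUUGCACAGGCUCGCUAU-3'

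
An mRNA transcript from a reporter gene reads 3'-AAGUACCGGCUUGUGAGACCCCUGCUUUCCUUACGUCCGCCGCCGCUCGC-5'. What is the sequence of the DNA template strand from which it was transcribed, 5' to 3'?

Written 5'→3' the mRNA is CGCUCGCCGCCGCCUGCAUUCCUUUCGUCCCCAGAGUGUUCGGCCAUGAA, so the coding DNA strand is CGCTCGCCGCCGCCTGCATTCCTTTCGTCCCCAGAGTGTTCGGCCATGAA. The template is its reverse complement.

5′-TTCATGGCCGAACACTCTGGGGACGAAAGGAATGCAGGCGGCGGCGAGCG-3′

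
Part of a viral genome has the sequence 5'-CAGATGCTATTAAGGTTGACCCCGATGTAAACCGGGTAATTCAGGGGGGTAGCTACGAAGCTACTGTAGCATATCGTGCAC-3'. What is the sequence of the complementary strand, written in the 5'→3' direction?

5'-GTGCACGATATGCTACAGTAGCTTCGTAGCTACCCCCCTGAATTACCCGGTTTACATCGGGGTCAACCTTAATAGCATCTG-3'

The complement of CAGATGCTATTAAGGTTGACCCCGATGTAAACCGGGTAATTCAGGGGGGTAGCTACGAAGCTACTGTAGCATATCGTGCAC is GTCTACGATAATTCCAACTGGGGCTACATTTGGCCCATTAAGTCCCCCCATCGATGCTTCGATGACATCGTATAGCACGTG (A↔T, G↔C). DNA strands are antiparallel, so the complementary strand runs 3'→5'; reversing gives the 5'→3' form.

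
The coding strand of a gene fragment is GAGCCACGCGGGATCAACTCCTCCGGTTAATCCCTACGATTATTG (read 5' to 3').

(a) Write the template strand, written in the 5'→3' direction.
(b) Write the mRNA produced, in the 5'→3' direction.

(a) The template strand is the reverse complement of the coding strand: complement CTCGGTGCGCCCTAGTTGAGGAGGCCAATTAGGGATGCTAATAAC, then reverse.
(b) mRNA matches the coding strand with T→U.

(a) 5'-CAATAATCGTAGGGATTAACCGGAGGAGTTGATCCCGCGTGGCTC-3'
(b) 5'-GAGCCACGCGGGAUCAACUCCUCCGGUUAAUCCCUACGAUUAUUG-3'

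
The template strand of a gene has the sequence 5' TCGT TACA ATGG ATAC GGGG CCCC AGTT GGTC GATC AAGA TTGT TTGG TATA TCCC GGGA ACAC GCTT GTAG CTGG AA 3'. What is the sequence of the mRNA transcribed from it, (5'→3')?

The mRNA has the sequence of the coding strand (reverse complement of the template) with T→U. Reverse complement of TCGTTACAATGGATACGGGGCCCCAGTTGGTCGATCAAGATTGTTTGGTATATCCCGGGAACACGCTTGTAGCTGGAA is TTCCAGCTACAAGCGTGTTCCCGGGATATACCAAACAATCTTGATCGACCAACTGGGGCCCCGTATCCATTGTAACGA; then T→U.

5'-UUCCAGCUACAAGCGUGUUCCCGGGAUAUACCAAACAAUCUUGAUCGACCAACUGGGGCCCCGUAUCCAUUGUAACGA-3'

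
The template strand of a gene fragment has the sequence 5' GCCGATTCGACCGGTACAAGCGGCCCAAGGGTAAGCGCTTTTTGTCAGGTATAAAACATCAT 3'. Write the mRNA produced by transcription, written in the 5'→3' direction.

RNA polymerase reads the template 3'→5' and synthesizes mRNA 5'→3' by base-pairing (A→U, T→A, G↔C). The complement of the template is CGGCTAAGCTGGCCATGTTCGCCGGGTTCCCATTCGCGAAAAACAGTCCATATTTTGTAGTA; antiparallel, so 5'→3' the coding strand is ATGATGTTTTATACCTGACAAAAAGCGCTTACCCTTGGGCCGCTTGTACCGGTCGAATCGGC. Replace T with U for the mRNA.

5'-AUGAUGUUUUAUACCUGACAAAAAGCGCUUACCCUUGGGCCGCUUGUACCGGUCGAAUCGGC-3'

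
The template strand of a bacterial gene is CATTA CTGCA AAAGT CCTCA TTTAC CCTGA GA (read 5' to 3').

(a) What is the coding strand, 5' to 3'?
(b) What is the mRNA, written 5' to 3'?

(a) 5′-TCTCAGGGTAAATGAGGACTTTTGCAGTAATG-3′
(b) 5'-UCUCAGGGUAAAUGAGGACUUUUGCAGUAAUG-3'

(a) The coding strand is the reverse complement of the template: complement GTAATGACGTTTTCAGGAGTAAATGGGACTCT, then reverse.
(b) mRNA has the coding-strand sequence with T→U.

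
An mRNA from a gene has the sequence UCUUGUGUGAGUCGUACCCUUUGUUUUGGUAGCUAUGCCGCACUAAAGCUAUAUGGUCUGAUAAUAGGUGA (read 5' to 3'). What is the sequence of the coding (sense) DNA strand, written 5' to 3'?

The coding DNA strand has the same 5'→3' sequence as the mRNA with U replaced by T.

5'-TCTTGTGTGAGTCGTACCCTTTGTTTTGGTAGCTATGCCGCACTAAAGCTATATGGTCTGATAATAGGTGA-3'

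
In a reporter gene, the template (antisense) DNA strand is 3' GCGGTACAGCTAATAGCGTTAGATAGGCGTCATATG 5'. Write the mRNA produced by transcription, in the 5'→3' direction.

5'-CGCCAUGUCGAUUAUCGCAAUCUAUCCGCAGUAUAC-3'

Reading the template 3'→5' as shown, RNA polymerase pairs each base (A→U, T→A, G↔C) to build mRNA 5'→3' directly.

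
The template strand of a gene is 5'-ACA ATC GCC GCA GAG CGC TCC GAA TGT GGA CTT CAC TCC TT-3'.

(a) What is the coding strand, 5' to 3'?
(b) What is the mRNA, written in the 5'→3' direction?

(a) 5'-AAGGAGTGAAGTCCACATTCGGAGCGCTCTGCGGCGATTGT-3'
(b) 5'-AAGGAGUGAAGUCCACAUUCGGAGCGCUCUGCGGCGAUUGU-3'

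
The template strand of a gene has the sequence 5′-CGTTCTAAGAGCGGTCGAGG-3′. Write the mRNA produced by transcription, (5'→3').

The mRNA has the sequence of the coding strand (reverse complement of the template) with T→U. Reverse complement of CGTTCTAAGAGCGGTCGAGG is CCTCGACCGCTCTTAGAACG; then T→U.

5'-CCUCGACCGCUCUUAGAACG-3'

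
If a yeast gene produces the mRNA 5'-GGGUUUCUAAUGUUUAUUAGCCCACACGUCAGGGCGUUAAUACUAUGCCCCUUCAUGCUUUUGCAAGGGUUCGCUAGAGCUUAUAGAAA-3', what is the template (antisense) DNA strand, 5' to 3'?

5′-TTTCTATAAGCTCTAGCGAACCCTTGCAAAAGCATGAAGGGGCATAGTATTAACGCCCTGACGTGTGGGCTAATAAACATTAGAAACCC-3′

Replace U with T to get the coding DNA strand: GGGTTTCTAATGTTTATTAGCCCACACGTCAGGGCGTTAATACTATGCCCCTTCATGCTTTTGCAAGGGTTCGCTAGAGCTTATAGAAA. The template strand is its reverse complement (complement CCCAAAGATTACAAATAATCGGGTGTGCAGTCCCGCAATTATGATACGGGGAAGTACGAAAACGTTCCCAAGCGATCTCGAATATCTTT, then reverse).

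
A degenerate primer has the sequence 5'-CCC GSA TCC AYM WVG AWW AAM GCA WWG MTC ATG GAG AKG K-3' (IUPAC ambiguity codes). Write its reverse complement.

5′-MCMTCTCCATGAKCWWTGCKTTWWTCBWKRTGGATSCGGG-3′

Standard pairs A↔T, G↔C; ambiguity codes pair Y↔R, M↔K, W↔W, S↔S, V↔B. Complement (GGGCSTAGGTRKWBCTWWTTKCGTWWCKAGTACCTCTMCM), then reverse for 5'→3'.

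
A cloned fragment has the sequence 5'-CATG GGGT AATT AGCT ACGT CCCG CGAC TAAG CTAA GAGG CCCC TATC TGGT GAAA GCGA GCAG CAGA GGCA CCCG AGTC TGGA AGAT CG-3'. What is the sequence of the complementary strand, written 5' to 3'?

5′-CGATCTTCCAGACTCGGGTGCCTCTGCTGCTCGCTTTCACCAGATAGGGGCCTCTTAGCTTAGTCGCGGGACGTAGCTAATTACCCCATG-3′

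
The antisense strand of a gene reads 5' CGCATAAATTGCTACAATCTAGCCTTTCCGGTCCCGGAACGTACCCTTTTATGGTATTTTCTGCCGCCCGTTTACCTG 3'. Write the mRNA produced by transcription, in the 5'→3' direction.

The mRNA has the sequence of the coding strand (reverse complement of the template) with T→U. Reverse complement of CGCATAAATTGCTACAATCTAGCCTTTCCGGTCCCGGAACGTACCCTTTTATGGTATTTTCTGCCGCCCGTTTACCTG is CAGGTAAACGGGCGGCAGAAAATACCATAAAAGGGTACGTTCCGGGACCGGAAAGGCTAGATTGTAGCAATTTATGCG; then T→U.

5'-CAGGUAAACGGGCGGCAGAAAAUACCAUAAAAGGGUACGUUCCGGGACCGGAAAGGCUAGAUUGUAGCAAUUUAUGCG-3'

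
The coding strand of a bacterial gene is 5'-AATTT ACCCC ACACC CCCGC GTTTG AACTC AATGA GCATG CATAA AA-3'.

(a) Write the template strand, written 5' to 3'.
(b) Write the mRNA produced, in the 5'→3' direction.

(a) 5′-TTTTATGCATGCTCATTGAGTTCAAACGCGGGGGTGTGGGGTAAATT-3′
(b) 5'-AAUUUACCCCACACCCCCGCGUUUGAACUCAAUGAGCAUGCAUAAAA-3'

(a) The template strand is the reverse complement of the coding strand: complement TTAAATGGGGTGTGGGGGCGCAAACTTGAGTTACTCGTACGTATTTT, then reverse.
(b) mRNA matches the coding strand with T→U.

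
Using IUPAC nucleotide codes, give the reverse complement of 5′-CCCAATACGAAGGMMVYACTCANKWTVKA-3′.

Standard pairs A↔T, G↔C; ambiguity codes pair Y↔R, M↔K, W↔W, V↔B, N↔N. Complement (GGGTTATGCTTCCKKBRTGAGTNMWABMT), then reverse for 5'→3'.

5'-TMBAWMNTGAGTRBKKCCTTCGTATTGGG-3'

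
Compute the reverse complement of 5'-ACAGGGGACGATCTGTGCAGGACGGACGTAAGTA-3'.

5'-TACTTACGTCCGTCCTGCACAGATCGTCCCCTGT-3'

Complement each base (A↔T, G↔C): TGTCCCCTGCTAGACACGTCCTGCCTGCATTCAT. Then reverse.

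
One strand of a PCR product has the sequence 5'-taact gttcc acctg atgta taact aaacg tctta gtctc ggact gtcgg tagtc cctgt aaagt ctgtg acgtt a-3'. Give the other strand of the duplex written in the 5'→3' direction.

The complement of TAACTGTTCCACCTGATGTATAACTAAACGTCTTAGTCTCGGACTGTCGGTAGTCCCTGTAAAGTCTGTGACGTTA is ATTGACAAGGTGGACTACATATTGATTTGCAGAATCAGAGCCTGACAGCCATCAGGGACATTTCAGACACTGCAAT (A↔T, G↔C). DNA strands are antiparallel, so the complementary strand runs 3'→5'; reversing gives the 5'→3' form.

5'-TAACGTCACAGACTTTACAGGGACTACCGACAGTCCGAGACTAAGACGTTTAGTTATACATCAGGTGGAACAGTTA-3'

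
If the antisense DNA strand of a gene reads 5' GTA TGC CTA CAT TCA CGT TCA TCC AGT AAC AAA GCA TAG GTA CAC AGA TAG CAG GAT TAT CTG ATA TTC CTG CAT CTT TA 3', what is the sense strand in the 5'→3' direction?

The coding strand is complementary and antiparallel to the template: take the complement (A↔T, G↔C) and reverse.

5'-TAAAGATGCAGGAATATCAGATAATCCTGCTATCTGTGTACCTATGCTTTGTTACTGGATGAACGTGAATGTAGGCATAC-3'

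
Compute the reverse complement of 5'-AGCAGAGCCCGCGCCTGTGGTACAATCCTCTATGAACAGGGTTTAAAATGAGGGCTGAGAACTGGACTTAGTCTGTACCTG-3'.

Reading the sequence 3'→5' and pairing each base (A↔T, G↔C) gives the reverse complement directly.

5'-CAGGTACAGACTAAGTCCAGTTCTCAGCCCTCATTTTAAACCCTGTTCATAGAGGATTGTACCACAGGCGCGGGCTCTGCT-3'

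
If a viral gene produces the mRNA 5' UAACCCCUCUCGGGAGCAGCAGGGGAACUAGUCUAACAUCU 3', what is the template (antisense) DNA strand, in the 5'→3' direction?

5′-AGATGTTAGACTAGTTCCCCTGCTGCTCCCGAGAGGGGTTA-3′

Replace U with T to get the coding DNA strand: TAACCCCTCTCGGGAGCAGCAGGGGAACTAGTCTAACATCT. The template strand is its reverse complement (complement ATTGGGGAGAGCCCTCGTCGTCCCCTTGATCAGATTGTAGA, then reverse).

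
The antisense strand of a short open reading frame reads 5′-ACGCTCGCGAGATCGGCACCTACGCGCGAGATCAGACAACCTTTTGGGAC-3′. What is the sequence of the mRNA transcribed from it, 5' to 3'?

5′-GUCCCAAAAGGUUGUCUGAUCUCGCGCGUAGGUGCCGAUCUCGCGAGCGU-3′

RNA polymerase reads the template 3'→5' and synthesizes mRNA 5'→3' by base-pairing (A→U, T→A, G↔C). The complement of the template is TGCGAGCGCTCTAGCCGTGGATGCGCGCTCTAGTCTGTTGGAAAACCCTG; antiparallel, so 5'→3' the coding strand is GTCCCAAAAGGTTGTCTGATCTCGCGCGTAGGTGCCGATCTCGCGAGCGT. Replace T with U for the mRNA.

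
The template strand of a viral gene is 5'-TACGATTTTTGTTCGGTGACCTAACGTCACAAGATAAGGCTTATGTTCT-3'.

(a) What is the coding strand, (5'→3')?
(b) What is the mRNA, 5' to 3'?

(a) The coding strand is the reverse complement of the template: complement ATGCTAAAAACAAGCCACTGGATTGCAGTGTTCTATTCCGAATACAAGA, then reverse.
(b) mRNA has the coding-strand sequence with T→U.

(a) 5'-AGAACATAAGCCTTATCTTGTGACGTTAGGTCACCGAACAAAAATCGTA-3'
(b) 5'-AGAACAUAAGCCUUAUCUUGUGACGUUAGGUCACCGAACAAAAAUCGUA-3'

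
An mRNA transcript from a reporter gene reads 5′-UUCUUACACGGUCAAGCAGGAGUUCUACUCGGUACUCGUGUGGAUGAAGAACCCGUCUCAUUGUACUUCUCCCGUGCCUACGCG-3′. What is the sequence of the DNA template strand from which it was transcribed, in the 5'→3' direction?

Replace U with T to get the coding DNA strand: TTCTTACACGGTCAAGCAGGAGTTCTACTCGGTACTCGTGTGGATGAAGAACCCGTCTCATTGTACTTCTCCCGTGCCTACGCG. The template strand is its reverse complement (complement AAGAATGTGCCAGTTCGTCCTCAAGATGAGCCATGAGCACACCTACTTCTTGGGCAGAGTAACATGAAGAGGGCACGGATGCGC, then reverse).

5′-CGCGTAGGCACGGGAGAAGTACAATGAGACGGGTTCTTCATCCACACGAGTACCGAGTAGAACTCCTGCTTGACCGTGTAAGAA-3′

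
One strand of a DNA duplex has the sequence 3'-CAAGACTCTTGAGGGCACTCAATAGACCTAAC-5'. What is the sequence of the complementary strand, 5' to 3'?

5'-GTTCTGAGAACTCCCGTGAGTTATCTGGATTG-3'

The strand is given 3'→5', so its complement runs 5'→3' in the same left-to-right order: pair each base A↔T, G↔C.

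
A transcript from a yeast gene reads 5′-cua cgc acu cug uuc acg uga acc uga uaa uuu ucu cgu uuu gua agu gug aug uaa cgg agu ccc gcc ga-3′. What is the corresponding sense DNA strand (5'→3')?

The coding DNA strand has the same 5'→3' sequence as the mRNA with U replaced by T.

5'-CTACGCACTCTGTTCACGTGAACCTGATAATTTTCTCGTTTTGTAAGTGTGATGTAACGGAGTCCCGCCGA-3'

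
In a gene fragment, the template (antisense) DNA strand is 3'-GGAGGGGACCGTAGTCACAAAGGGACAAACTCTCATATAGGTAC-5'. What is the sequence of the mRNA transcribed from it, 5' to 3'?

Reading the template 3'→5' as shown, RNA polymerase pairs each base (A→U, T→A, G↔C) to build mRNA 5'→3' directly.

5'-CCUCCCCUGGCAUCAGUGUUUCCCUGUUUGAGAGUAUAUCCAUG-3'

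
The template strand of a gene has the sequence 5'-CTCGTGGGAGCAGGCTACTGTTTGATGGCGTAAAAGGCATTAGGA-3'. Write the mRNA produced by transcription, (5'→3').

RNA polymerase reads the template 3'→5' and synthesizes mRNA 5'→3' by base-pairing (A→U, T→A, G↔C). The complement of the template is GAGCACCCTCGTCCGATGACAAACTACCGCATTTTCCGTAATCCT; antiparallel, so 5'→3' the coding strand is TCCTAATGCCTTTTACGCCATCAAACAGTAGCCTGCTCCCACGAG. Replace T with U for the mRNA.

5'-UCCUAAUGCCUUUUACGCCAUCAAACAGUAGCCUGCUCCCACGAG-3'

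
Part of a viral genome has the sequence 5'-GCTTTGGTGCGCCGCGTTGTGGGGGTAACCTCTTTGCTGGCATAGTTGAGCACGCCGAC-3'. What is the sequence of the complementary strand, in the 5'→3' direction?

5'-GTCGGCGTGCTCAACTATGCCAGCAAAGAGGTTACCCCCACAACGCGGCGCACCAAAGC-3'

Pairing A↔T and G↔C gives CGAAACCACGCGGCGCAACACCCCCATTGGAGAAACGACCGTATCAACTCGTGCGGCTG, running 3'→5'. Reverse for the 5'→3' convention.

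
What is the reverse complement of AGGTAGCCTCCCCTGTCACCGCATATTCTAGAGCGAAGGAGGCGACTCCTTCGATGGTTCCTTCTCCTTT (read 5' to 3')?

Reading the sequence 3'→5' and pairing each base (A↔T, G↔C) gives the reverse complement directly.

5'-AAAGGAGAAGGAACCATCGAAGGAGTCGCCTCCTTCGCTCTAGAATATGCGGTGACAGGGGAGGCTACCT-3'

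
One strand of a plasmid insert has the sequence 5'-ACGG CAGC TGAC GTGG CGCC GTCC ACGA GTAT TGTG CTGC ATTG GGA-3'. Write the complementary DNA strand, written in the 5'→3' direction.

The complement of ACGGCAGCTGACGTGGCGCCGTCCACGAGTATTGTGCTGCATTGGGA is TGCCGTCGACTGCACCGCGGCAGGTGCTCATAACACGACGTAACCCT (A↔T, G↔C). DNA strands are antiparallel, so the complementary strand runs 3'→5'; reversing gives the 5'→3' form.

5'-TCCCAATGCAGCACAATACTCGTGGACGGCGCCACGTCAGCTGCCGT-3'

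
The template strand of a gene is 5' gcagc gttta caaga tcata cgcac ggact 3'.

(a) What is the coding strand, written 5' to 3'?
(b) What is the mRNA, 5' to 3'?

(a) 5'-AGTCCGTGCGTATGATCTTGTAAACGCTGC-3'
(b) 5'-AGUCCGUGCGUAUGAUCUUGUAAACGCUGC-3'

(a) The coding strand is the reverse complement of the template: complement CGTCGCAAATGTTCTAGTATGCGTGCCTGA, then reverse.
(b) mRNA has the coding-strand sequence with T→U.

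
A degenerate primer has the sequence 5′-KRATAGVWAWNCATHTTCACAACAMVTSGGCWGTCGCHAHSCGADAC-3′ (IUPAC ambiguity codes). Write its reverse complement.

Standard pairs A↔T, G↔C; ambiguity codes pair R↔Y, M↔K, W↔W, S↔S, D↔H, V↔B, N↔N. Complement (MYTATCBWTWNGTADAAGTGTTGTKBASCCGWCAGCGDTDSGCTHTG), then reverse for 5'→3'.

5'-GTHTCGSDTDGCGACWGCCSABKTGTTGTGAADATGNWTWBCTATYM-3'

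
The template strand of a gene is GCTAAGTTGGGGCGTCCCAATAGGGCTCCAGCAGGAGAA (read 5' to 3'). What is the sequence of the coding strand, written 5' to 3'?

5'-TTCTCCTGCTGGAGCCCTATTGGGACGCCCCAACTTAGC-3'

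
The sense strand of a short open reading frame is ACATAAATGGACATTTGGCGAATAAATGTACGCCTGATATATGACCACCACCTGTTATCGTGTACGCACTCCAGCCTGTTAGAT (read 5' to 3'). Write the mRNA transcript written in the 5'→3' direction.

The mRNA is synthesized from the template strand, so it matches the coding strand with T replaced by U.

5'-ACAUAAAUGGACAUUUGGCGAAUAAAUGUACGCCUGAUAUAUGACCACCACCUGUUAUCGUGUACGCACUCCAGCCUGUUAGAU-3'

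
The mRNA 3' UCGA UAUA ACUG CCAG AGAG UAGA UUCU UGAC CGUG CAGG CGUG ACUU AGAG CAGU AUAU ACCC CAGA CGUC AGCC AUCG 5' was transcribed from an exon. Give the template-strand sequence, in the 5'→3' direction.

Written 5'→3' the mRNA is GCUACCGACUGCAGACCCCAUAUAUGACGAGAUUCAGUGCGGACGUGCCAGUUCUUAGAUGAGAGACCGUCAAUAUAGCU, so the coding DNA strand is GCTACCGACTGCAGACCCCATATATGACGAGATTCAGTGCGGACGTGCCAGTTCTTAGATGAGAGACCGTCAATATAGCT. The template is its reverse complement.

5'-AGCTATATTGACGGTCTCTCATCTAAGAACTGGCACGTCCGCACTGAATCTCGTCATATATGGGGTCTGCAGTCGGTAGC-3'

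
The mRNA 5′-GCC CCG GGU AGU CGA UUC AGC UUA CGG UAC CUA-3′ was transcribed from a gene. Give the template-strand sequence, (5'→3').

5'-TAGGTACCGTAAGCTGAATCGACTACCCGGGGC-3'

Replace U with T to get the coding DNA strand: GCCCCGGGTAGTCGATTCAGCTTACGGTACCTA. The template strand is its reverse complement (complement CGGGGCCCATCAGCTAAGTCGAATGCCATGGAT, then reverse).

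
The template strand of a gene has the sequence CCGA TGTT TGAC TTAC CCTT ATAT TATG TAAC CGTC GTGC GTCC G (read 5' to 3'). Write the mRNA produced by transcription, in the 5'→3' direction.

The mRNA has the sequence of the coding strand (reverse complement of the template) with T→U. Reverse complement of CCGATGTTTGACTTACCCTTATATTATGTAACCGTCGTGCGTCCG is CGGACGCACGACGGTTACATAATATAAGGGTAAGTCAAACATCGG; then T→U.

5′-CGGACGCACGACGGUUACAUAAUAUAAGGGUAAGUCAAACAUCGG-3′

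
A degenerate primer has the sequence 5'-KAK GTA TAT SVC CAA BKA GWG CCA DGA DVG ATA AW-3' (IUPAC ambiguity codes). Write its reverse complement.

Standard pairs A↔T, G↔C; ambiguity codes pair K↔M, W↔W, S↔S, B↔V, D↔H. Complement (MTMCATATASBGGTTVMTCWCGGTHCTHBCTATTW), then reverse for 5'→3'.

5'-WTTATCBHTCHTGGCWCTMVTTGGBSATATACMTM-3'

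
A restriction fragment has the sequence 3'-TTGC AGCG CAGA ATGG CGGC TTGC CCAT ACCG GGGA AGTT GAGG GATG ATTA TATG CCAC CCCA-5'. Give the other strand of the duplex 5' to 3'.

5'-AACGTCGCGTCTTACCGCCGAACGGGTATGGCCCCTTCAACTCCCTACTAATATACGGTGGGGT-3'

The strand is given 3'→5', so its complement runs 5'→3' in the same left-to-right order: pair each base A↔T, G↔C.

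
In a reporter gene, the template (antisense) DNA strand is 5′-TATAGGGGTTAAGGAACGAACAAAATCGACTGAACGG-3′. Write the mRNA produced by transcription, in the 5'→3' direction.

5'-CCGUUCAGUCGAUUUUGUUCGUUCCUUAACCCCUAUA-3'

RNA polymerase reads the template 3'→5' and synthesizes mRNA 5'→3' by base-pairing (A→U, T→A, G↔C). The complement of the template is ATATCCCCAATTCCTTGCTTGTTTTAGCTGACTTGCC; antiparallel, so 5'→3' the coding strand is CCGTTCAGTCGATTTTGTTCGTTCCTTAACCCCTATA. Replace T with U for the mRNA.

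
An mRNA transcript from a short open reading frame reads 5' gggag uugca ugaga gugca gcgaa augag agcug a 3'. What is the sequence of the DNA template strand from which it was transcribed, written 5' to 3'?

5'-TCAGCTCTCATTTCGCTGCACTCTCATGCAACTCCC-3'

Replace U with T to get the coding DNA strand: GGGAGTTGCATGAGAGTGCAGCGAAATGAGAGCTGA. The template strand is its reverse complement (complement CCCTCAACGTACTCTCACGTCGCTTTACTCTCGACT, then reverse).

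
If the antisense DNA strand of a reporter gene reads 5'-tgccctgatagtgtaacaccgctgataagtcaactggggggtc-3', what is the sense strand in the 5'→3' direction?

5'-GACCCCCCAGTTGACTTATCAGCGGTGTTACACTATCAGGGCA-3'

The coding strand is complementary and antiparallel to the template: take the complement (A↔T, G↔C) and reverse.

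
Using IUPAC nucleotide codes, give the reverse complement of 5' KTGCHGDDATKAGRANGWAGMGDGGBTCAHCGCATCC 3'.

5'-GGATGCGDTGAVCCHCKCTWCNTYCTMATHHCDGCAM-3'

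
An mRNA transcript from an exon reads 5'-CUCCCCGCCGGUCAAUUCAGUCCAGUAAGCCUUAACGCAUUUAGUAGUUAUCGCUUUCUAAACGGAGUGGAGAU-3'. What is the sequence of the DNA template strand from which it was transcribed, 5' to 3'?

5′-ATCTCCACTCCGTTTAGAAAGCGATAACTACTAAATGCGTTAAGGCTTACTGGACTGAATTGACCGGCGGGGAG-3′

Replace U with T to get the coding DNA strand: CTCCCCGCCGGTCAATTCAGTCCAGTAAGCCTTAACGCATTTAGTAGTTATCGCTTTCTAAACGGAGTGGAGAT. The template strand is its reverse complement (complement GAGGGGCGGCCAGTTAAGTCAGGTCATTCGGAATTGCGTAAATCATCAATAGCGAAAGATTTGCCTCACCTCTA, then reverse).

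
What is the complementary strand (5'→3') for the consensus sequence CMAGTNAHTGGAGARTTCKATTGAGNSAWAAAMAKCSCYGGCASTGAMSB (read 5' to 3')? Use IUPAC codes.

5'-VSKTCASTGCCRGSGMTKTTTWTSNCTCAATMGAAYTCTCCADTNACTKG-3'

Standard pairs A↔T, G↔C; ambiguity codes pair R↔Y, M↔K, W↔W, S↔S, B↔V, H↔D, N↔N. Complement (GKTCANTDACCTCTYAAGMTAACTCNSTWTTTKTMGSGRCCGTSACTKSV), then reverse for 5'→3'.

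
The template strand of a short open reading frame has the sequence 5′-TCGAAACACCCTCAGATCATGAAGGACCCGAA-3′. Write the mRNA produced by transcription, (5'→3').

5′-UUCGGGUCCUUCAUGAUCUGAGGGUGUUUCGA-3′

RNA polymerase reads the template 3'→5' and synthesizes mRNA 5'→3' by base-pairing (A→U, T→A, G↔C). The complement of the template is AGCTTTGTGGGAGTCTAGTACTTCCTGGGCTT; antiparallel, so 5'→3' the coding strand is TTCGGGTCCTTCATGATCTGAGGGTGTTTCGA. Replace T with U for the mRNA.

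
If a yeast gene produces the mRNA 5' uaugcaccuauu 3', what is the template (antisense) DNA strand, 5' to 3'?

5'-AATAGGTGCATA-3'

Replace U with T to get the coding DNA strand: TATGCACCTATT. The template strand is its reverse complement (complement ATACGTGGATAA, then reverse).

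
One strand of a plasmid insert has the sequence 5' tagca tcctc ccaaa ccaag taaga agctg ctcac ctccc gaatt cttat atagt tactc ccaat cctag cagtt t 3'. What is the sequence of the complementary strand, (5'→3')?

The complement of TAGCATCCTCCCAAACCAAGTAAGAAGCTGCTCACCTCCCGAATTCTTATATAGTTACTCCCAATCCTAGCAGTTT is ATCGTAGGAGGGTTTGGTTCATTCTTCGACGAGTGGAGGGCTTAAGAATATATCAATGAGGGTTAGGATCGTCAAA (A↔T, G↔C). DNA strands are antiparallel, so the complementary strand runs 3'→5'; reversing gives the 5'→3' form.

5'-AAACTGCTAGGATTGGGAGTAACTATATAAGAATTCGGGAGGTGAGCAGCTTCTTACTTGGTTTGGGAGGATGCTA-3'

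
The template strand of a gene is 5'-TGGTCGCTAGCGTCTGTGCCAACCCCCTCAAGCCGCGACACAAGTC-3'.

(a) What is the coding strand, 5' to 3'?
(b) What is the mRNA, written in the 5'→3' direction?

(a) The coding strand is the reverse complement of the template: complement ACCAGCGATCGCAGACACGGTTGGGGGAGTTCGGCGCTGTGTTCAG, then reverse.
(b) mRNA has the coding-strand sequence with T→U.

(a) 5′-GACTTGTGTCGCGGCTTGAGGGGGTTGGCACAGACGCTAGCGACCA-3′
(b) 5'-GACUUGUGUCGCGGCUUGAGGGGGUUGGCACAGACGCUAGCGACCA-3'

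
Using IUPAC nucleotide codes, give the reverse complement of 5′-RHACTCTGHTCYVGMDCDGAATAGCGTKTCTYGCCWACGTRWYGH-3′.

Standard pairs A↔T, G↔C; ambiguity codes pair R↔Y, M↔K, W↔W, D↔H, V↔B. Complement (YDTGAGACDAGRBCKHGHCTTATCGCAMAGARCGGWTGCAYWRCD), then reverse for 5'→3'.

5'-DCRWYACGTWGGCRAGAMACGCTATTCHGHKCBRGADCAGAGTDY-3'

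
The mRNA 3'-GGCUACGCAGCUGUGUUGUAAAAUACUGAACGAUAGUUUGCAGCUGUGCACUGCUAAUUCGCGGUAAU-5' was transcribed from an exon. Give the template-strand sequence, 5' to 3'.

Written 5'→3' the mRNA is UAAUGGCGCUUAAUCGUCACGUGUCGACGUUUGAUAGCAAGUCAUAAAAUGUUGUGUCGACGCAUCGG, so the coding DNA strand is TAATGGCGCTTAATCGTCACGTGTCGACGTTTGATAGCAAGTCATAAAATGTTGTGTCGACGCATCGG. The template is its reverse complement.

5′-CCGATGCGTCGACACAACATTTTATGACTTGCTATCAAACGTCGACACGTGACGATTAAGCGCCATTA-3′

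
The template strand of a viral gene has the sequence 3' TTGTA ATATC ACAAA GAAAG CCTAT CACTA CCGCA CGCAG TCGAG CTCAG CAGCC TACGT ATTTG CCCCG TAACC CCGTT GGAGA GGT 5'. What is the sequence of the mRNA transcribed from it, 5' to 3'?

Reading the template 3'→5' as shown, RNA polymerase pairs each base (A→U, T→A, G↔C) to build mRNA 5'→3' directly.

5'-AACAUUAUAGUGUUUCUUUCGGAUAGUGAUGGCGUGCGUCAGCUCGAGUCGUCGGAUGCAUAAACGGGGCAUUGGGGCAACCUCUCCA-3'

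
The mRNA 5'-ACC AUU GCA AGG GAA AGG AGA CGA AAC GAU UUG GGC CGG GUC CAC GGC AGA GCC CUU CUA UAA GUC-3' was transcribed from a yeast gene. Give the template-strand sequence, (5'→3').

Replace U with T to get the coding DNA strand: ACCATTGCAAGGGAAAGGAGACGAAACGATTTGGGCCGGGTCCACGGCAGAGCCCTTCTATAAGTC. The template strand is its reverse complement (complement TGGTAACGTTCCCTTTCCTCTGCTTTGCTAAACCCGGCCCAGGTGCCGTCTCGGGAAGATATTCAG, then reverse).

5′-GACTTATAGAAGGGCTCTGCCGTGGACCCGGCCCAAATCGTTTCGTCTCCTTTCCCTTGCAATGGT-3′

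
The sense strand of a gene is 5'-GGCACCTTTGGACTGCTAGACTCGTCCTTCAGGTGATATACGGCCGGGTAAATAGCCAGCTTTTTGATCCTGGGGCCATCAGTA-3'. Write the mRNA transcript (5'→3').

5'-GGCACCUUUGGACUGCUAGACUCGUCCUUCAGGUGAUAUACGGCCGGGUAAAUAGCCAGCUUUUUGAUCCUGGGGCCAUCAGUA-3'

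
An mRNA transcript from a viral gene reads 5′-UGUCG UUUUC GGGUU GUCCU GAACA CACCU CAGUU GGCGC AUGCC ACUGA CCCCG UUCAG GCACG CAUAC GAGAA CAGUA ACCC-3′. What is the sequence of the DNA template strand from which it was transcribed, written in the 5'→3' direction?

5'-GGGTTACTGTTCTCGTATGCGTGCCTGAACGGGGTCAGTGGCATGCGCCAACTGAGGTGTGTTCAGGACAACCCGAAAACGACA-3'

Replace U with T to get the coding DNA strand: TGTCGTTTTCGGGTTGTCCTGAACACACCTCAGTTGGCGCATGCCACTGACCCCGTTCAGGCACGCATACGAGAACAGTAACCC. The template strand is its reverse complement (complement ACAGCAAAAGCCCAACAGGACTTGTGTGGAGTCAACCGCGTACGGTGACTGGGGCAAGTCCGTGCGTATGCTCTTGTCATTGGG, then reverse).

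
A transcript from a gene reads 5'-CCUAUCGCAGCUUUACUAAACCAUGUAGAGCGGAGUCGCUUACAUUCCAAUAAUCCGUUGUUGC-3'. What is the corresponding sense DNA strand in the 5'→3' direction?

5′-CCTATCGCAGCTTTACTAAACCATGTAGAGCGGAGTCGCTTACATTCCAATAATCCGTTGTTGC-3′

The coding DNA strand has the same 5'→3' sequence as the mRNA with U replaced by T.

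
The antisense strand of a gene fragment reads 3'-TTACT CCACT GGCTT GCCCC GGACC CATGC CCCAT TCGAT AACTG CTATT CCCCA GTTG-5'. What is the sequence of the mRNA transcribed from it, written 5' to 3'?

5'-AAUGAGGUGACCGAACGGGGCCUGGGUACGGGGUAAGCUAUUGACGAUAAGGGGUCAAC-3'

Reading the template 3'→5' as shown, RNA polymerase pairs each base (A→U, T→A, G↔C) to build mRNA 5'→3' directly.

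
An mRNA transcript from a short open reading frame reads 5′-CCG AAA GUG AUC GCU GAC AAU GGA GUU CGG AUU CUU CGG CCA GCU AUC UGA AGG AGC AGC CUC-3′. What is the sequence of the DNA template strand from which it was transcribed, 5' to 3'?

Replace U with T to get the coding DNA strand: CCGAAAGTGATCGCTGACAATGGAGTTCGGATTCTTCGGCCAGCTATCTGAAGGAGCAGCCTC. The template strand is its reverse complement (complement GGCTTTCACTAGCGACTGTTACCTCAAGCCTAAGAAGCCGGTCGATAGACTTCCTCGTCGGAG, then reverse).

5'-GAGGCTGCTCCTTCAGATAGCTGGCCGAAGAATCCGAACTCCATTGTCAGCGATCACTTTCGG-3'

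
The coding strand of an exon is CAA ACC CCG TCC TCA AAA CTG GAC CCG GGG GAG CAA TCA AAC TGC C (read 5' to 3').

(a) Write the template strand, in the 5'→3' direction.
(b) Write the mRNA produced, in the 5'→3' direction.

(a) The template strand is the reverse complement of the coding strand: complement GTTTGGGGCAGGAGTTTTGACCTGGGCCCCCTCGTTAGTTTGACGG, then reverse.
(b) mRNA matches the coding strand with T→U.

(a) 5'-GGCAGTTTGATTGCTCCCCCGGGTCCAGTTTTGAGGACGGGGTTTG-3'
(b) 5'-CAAACCCCGUCCUCAAAACUGGACCCGGGGGAGCAAUCAAACUGCC-3'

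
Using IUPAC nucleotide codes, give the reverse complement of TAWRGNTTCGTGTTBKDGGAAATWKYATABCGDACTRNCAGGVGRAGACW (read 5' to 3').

Standard pairs A↔T, G↔C; ambiguity codes pair R↔Y, K↔M, W↔W, B↔V, D↔H, N↔N. Complement (ATWYCNAAGCACAAVMHCCTTTAWMRTATVGCHTGAYNGTCCBCYTCTGW), then reverse for 5'→3'.

5'-WGTCTYCBCCTGNYAGTHCGVTATRMWATTTCCHMVAACACGAANCYWTA-3'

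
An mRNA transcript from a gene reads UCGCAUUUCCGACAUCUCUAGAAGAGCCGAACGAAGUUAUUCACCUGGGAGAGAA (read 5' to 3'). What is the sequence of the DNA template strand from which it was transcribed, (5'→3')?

Replace U with T to get the coding DNA strand: TCGCATTTCCGACATCTCTAGAAGAGCCGAACGAAGTTATTCACCTGGGAGAGAA. The template strand is its reverse complement (complement AGCGTAAAGGCTGTAGAGATCTTCTCGGCTTGCTTCAATAAGTGGACCCTCTCTT, then reverse).

5'-TTCTCTCCCAGGTGAATAACTTCGTTCGGCTCTTCTAGAGATGTCGGAAATGCGA-3'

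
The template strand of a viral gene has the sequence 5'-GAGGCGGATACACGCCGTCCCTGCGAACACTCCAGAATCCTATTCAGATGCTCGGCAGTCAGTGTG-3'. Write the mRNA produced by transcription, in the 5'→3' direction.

RNA polymerase reads the template 3'→5' and synthesizes mRNA 5'→3' by base-pairing (A→U, T→A, G↔C). The complement of the template is CTCCGCCTATGTGCGGCAGGGACGCTTGTGAGGTCTTAGGATAAGTCTACGAGCCGTCAGTCACAC; antiparallel, so 5'→3' the coding strand is CACACTGACTGCCGAGCATCTGAATAGGATTCTGGAGTGTTCGCAGGGACGGCGTGTATCCGCCTC. Replace T with U for the mRNA.

5'-CACACUGACUGCCGAGCAUCUGAAUAGGAUUCUGGAGUGUUCGCAGGGACGGCGUGUAUCCGCCUC-3'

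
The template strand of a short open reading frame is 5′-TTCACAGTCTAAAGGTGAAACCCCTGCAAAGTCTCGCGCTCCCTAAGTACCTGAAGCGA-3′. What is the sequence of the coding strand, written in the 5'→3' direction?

5′-TCGCTTCAGGTACTTAGGGAGCGCGAGACTTTGCAGGGGTTTCACCTTTAGACTGTGAA-3′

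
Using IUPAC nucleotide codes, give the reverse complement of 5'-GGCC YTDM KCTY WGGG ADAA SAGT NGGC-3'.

5'-GCCNACTSTTHTCCCWRAGMKHARGGCC-3'

Standard pairs A↔T, G↔C; ambiguity codes pair Y↔R, M↔K, W↔W, S↔S, D↔H, N↔N. Complement (CCGGRAHKMGARWCCCTHTTSTCANCCG), then reverse for 5'→3'.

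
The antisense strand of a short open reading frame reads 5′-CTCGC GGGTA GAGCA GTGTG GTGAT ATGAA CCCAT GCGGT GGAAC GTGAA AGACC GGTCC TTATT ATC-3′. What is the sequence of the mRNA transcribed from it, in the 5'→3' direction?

5'-GAUAAUAAGGACCGGUCUUUCACGUUCCACCGCAUGGGUUCAUAUCACCACACUGCUCUACCCGCGAG-3'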